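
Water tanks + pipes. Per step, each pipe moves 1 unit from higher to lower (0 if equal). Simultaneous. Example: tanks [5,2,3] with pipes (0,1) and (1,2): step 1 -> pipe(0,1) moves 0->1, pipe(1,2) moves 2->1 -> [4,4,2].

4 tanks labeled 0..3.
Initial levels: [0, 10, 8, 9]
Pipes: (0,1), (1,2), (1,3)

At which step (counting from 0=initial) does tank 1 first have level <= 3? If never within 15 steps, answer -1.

Answer: -1

Derivation:
Step 1: flows [1->0,1->2,1->3] -> levels [1 7 9 10]
Step 2: flows [1->0,2->1,3->1] -> levels [2 8 8 9]
Step 3: flows [1->0,1=2,3->1] -> levels [3 8 8 8]
Step 4: flows [1->0,1=2,1=3] -> levels [4 7 8 8]
Step 5: flows [1->0,2->1,3->1] -> levels [5 8 7 7]
Step 6: flows [1->0,1->2,1->3] -> levels [6 5 8 8]
Step 7: flows [0->1,2->1,3->1] -> levels [5 8 7 7]
  -> period-2 cycle (repeats step 5); tank 1 never drops to <=3
Tank 1 never reaches <=3 within 15 steps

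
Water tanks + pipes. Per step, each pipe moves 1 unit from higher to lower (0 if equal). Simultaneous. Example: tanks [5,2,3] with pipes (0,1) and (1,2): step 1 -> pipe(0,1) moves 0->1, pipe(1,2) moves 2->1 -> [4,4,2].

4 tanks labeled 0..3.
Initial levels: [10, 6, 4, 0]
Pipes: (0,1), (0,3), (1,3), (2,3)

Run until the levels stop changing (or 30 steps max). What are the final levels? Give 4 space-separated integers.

Step 1: flows [0->1,0->3,1->3,2->3] -> levels [8 6 3 3]
Step 2: flows [0->1,0->3,1->3,2=3] -> levels [6 6 3 5]
Step 3: flows [0=1,0->3,1->3,3->2] -> levels [5 5 4 6]
Step 4: flows [0=1,3->0,3->1,3->2] -> levels [6 6 5 3]
Step 5: flows [0=1,0->3,1->3,2->3] -> levels [5 5 4 6]
  -> period-2 cycle: step 5 state = step 3 state; never stabilizes
  -> state at step 30: (30-3) mod 2 = 1, same as step 4 -> [6 6 5 3]

Answer: 6 6 5 3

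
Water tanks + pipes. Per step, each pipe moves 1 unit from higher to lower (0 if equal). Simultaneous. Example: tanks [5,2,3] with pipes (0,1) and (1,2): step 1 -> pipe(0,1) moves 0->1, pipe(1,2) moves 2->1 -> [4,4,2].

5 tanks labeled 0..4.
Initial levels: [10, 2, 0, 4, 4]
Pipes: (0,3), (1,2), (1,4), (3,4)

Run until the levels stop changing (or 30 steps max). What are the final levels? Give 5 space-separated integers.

Step 1: flows [0->3,1->2,4->1,3=4] -> levels [9 2 1 5 3]
Step 2: flows [0->3,1->2,4->1,3->4] -> levels [8 2 2 5 3]
Step 3: flows [0->3,1=2,4->1,3->4] -> levels [7 3 2 5 3]
Step 4: flows [0->3,1->2,1=4,3->4] -> levels [6 2 3 5 4]
Step 5: flows [0->3,2->1,4->1,3->4] -> levels [5 4 2 5 4]
Step 6: flows [0=3,1->2,1=4,3->4] -> levels [5 3 3 4 5]
Step 7: flows [0->3,1=2,4->1,4->3] -> levels [4 4 3 6 3]
Step 8: flows [3->0,1->2,1->4,3->4] -> levels [5 2 4 4 5]
Step 9: flows [0->3,2->1,4->1,4->3] -> levels [4 4 3 6 3]
  -> period-2 cycle: step 9 state = step 7 state; never stabilizes
  -> state at step 30: (30-7) mod 2 = 1, same as step 8 -> [5 2 4 4 5]

Answer: 5 2 4 4 5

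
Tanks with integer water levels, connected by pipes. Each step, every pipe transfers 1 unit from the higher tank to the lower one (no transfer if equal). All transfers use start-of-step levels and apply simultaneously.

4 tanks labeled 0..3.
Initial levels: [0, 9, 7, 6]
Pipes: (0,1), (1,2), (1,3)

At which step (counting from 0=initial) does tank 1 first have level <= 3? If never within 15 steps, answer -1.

Answer: -1

Derivation:
Step 1: flows [1->0,1->2,1->3] -> levels [1 6 8 7]
Step 2: flows [1->0,2->1,3->1] -> levels [2 7 7 6]
Step 3: flows [1->0,1=2,1->3] -> levels [3 5 7 7]
Step 4: flows [1->0,2->1,3->1] -> levels [4 6 6 6]
Step 5: flows [1->0,1=2,1=3] -> levels [5 5 6 6]
Step 6: flows [0=1,2->1,3->1] -> levels [5 7 5 5]
Step 7: flows [1->0,1->2,1->3] -> levels [6 4 6 6]
Step 8: flows [0->1,2->1,3->1] -> levels [5 7 5 5]
  -> period-2 cycle (repeats step 6); tank 1 never drops to <=3
Tank 1 never reaches <=3 within 15 steps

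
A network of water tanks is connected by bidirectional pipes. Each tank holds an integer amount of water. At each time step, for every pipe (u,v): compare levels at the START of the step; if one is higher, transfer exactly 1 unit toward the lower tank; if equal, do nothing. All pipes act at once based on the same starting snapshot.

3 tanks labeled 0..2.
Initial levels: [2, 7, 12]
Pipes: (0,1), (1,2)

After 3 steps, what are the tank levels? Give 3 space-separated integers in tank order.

Answer: 5 7 9

Derivation:
Step 1: flows [1->0,2->1] -> levels [3 7 11]
Step 2: flows [1->0,2->1] -> levels [4 7 10]
Step 3: flows [1->0,2->1] -> levels [5 7 9]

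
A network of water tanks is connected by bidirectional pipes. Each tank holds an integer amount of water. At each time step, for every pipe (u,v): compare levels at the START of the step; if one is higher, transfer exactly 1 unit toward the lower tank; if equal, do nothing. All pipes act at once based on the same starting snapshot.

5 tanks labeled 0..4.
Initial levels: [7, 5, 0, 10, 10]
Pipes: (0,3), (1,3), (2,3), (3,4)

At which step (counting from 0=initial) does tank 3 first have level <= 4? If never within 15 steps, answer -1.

Step 1: flows [3->0,3->1,3->2,3=4] -> levels [8 6 1 7 10]
Step 2: flows [0->3,3->1,3->2,4->3] -> levels [7 7 2 7 9]
Step 3: flows [0=3,1=3,3->2,4->3] -> levels [7 7 3 7 8]
Step 4: flows [0=3,1=3,3->2,4->3] -> levels [7 7 4 7 7]
Step 5: flows [0=3,1=3,3->2,3=4] -> levels [7 7 5 6 7]
Step 6: flows [0->3,1->3,3->2,4->3] -> levels [6 6 6 8 6]
Step 7: flows [3->0,3->1,3->2,3->4] -> levels [7 7 7 4 7]
Tank 3 first reaches <=4 at step 7

Answer: 7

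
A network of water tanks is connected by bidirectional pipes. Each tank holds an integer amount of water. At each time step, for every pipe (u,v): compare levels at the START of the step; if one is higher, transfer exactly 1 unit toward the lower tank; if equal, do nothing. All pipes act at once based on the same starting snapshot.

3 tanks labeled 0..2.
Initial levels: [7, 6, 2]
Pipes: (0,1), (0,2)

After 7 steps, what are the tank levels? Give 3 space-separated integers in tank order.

Answer: 5 5 5

Derivation:
Step 1: flows [0->1,0->2] -> levels [5 7 3]
Step 2: flows [1->0,0->2] -> levels [5 6 4]
Step 3: flows [1->0,0->2] -> levels [5 5 5]
Step 4: flows [0=1,0=2] -> levels [5 5 5]
  -> stable; steps 5..7 unchanged -> [5 5 5]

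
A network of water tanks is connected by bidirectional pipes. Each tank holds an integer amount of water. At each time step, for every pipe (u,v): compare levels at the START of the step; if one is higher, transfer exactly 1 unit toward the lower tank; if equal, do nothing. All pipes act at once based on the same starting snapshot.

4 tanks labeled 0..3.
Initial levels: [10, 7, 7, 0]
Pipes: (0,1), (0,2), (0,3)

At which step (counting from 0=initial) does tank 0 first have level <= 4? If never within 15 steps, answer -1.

Answer: 6

Derivation:
Step 1: flows [0->1,0->2,0->3] -> levels [7 8 8 1]
Step 2: flows [1->0,2->0,0->3] -> levels [8 7 7 2]
Step 3: flows [0->1,0->2,0->3] -> levels [5 8 8 3]
Step 4: flows [1->0,2->0,0->3] -> levels [6 7 7 4]
Step 5: flows [1->0,2->0,0->3] -> levels [7 6 6 5]
Step 6: flows [0->1,0->2,0->3] -> levels [4 7 7 6]
Tank 0 first reaches <=4 at step 6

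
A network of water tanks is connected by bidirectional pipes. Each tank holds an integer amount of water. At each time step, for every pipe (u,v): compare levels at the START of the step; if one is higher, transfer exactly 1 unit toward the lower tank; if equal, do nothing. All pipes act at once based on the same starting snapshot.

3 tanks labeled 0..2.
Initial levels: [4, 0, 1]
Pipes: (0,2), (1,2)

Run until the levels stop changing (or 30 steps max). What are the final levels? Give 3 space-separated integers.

Answer: 1 1 3

Derivation:
Step 1: flows [0->2,2->1] -> levels [3 1 1]
Step 2: flows [0->2,1=2] -> levels [2 1 2]
Step 3: flows [0=2,2->1] -> levels [2 2 1]
Step 4: flows [0->2,1->2] -> levels [1 1 3]
Step 5: flows [2->0,2->1] -> levels [2 2 1]
  -> period-2 cycle: step 5 state = step 3 state; never stabilizes
  -> state at step 30: (30-3) mod 2 = 1, same as step 4 -> [1 1 3]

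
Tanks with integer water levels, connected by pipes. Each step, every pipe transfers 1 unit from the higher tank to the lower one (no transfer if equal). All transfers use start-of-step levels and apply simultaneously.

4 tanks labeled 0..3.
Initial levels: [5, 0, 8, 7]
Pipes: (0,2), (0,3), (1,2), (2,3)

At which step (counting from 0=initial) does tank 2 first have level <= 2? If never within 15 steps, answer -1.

Answer: -1

Derivation:
Step 1: flows [2->0,3->0,2->1,2->3] -> levels [7 1 5 7]
Step 2: flows [0->2,0=3,2->1,3->2] -> levels [6 2 6 6]
Step 3: flows [0=2,0=3,2->1,2=3] -> levels [6 3 5 6]
Step 4: flows [0->2,0=3,2->1,3->2] -> levels [5 4 6 5]
Step 5: flows [2->0,0=3,2->1,2->3] -> levels [6 5 3 6]
Step 6: flows [0->2,0=3,1->2,3->2] -> levels [5 4 6 5]
  -> period-2 cycle (repeats step 4); tank 2 never drops to <=2
Tank 2 never reaches <=2 within 15 steps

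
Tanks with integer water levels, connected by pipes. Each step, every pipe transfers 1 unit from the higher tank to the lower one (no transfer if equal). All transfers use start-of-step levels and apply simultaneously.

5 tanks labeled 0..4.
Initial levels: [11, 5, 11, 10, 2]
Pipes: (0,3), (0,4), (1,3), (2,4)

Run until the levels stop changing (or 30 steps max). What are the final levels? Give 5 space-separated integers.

Answer: 9 8 8 7 7

Derivation:
Step 1: flows [0->3,0->4,3->1,2->4] -> levels [9 6 10 10 4]
Step 2: flows [3->0,0->4,3->1,2->4] -> levels [9 7 9 8 6]
Step 3: flows [0->3,0->4,3->1,2->4] -> levels [7 8 8 8 8]
Step 4: flows [3->0,4->0,1=3,2=4] -> levels [9 8 8 7 7]
Step 5: flows [0->3,0->4,1->3,2->4] -> levels [7 7 7 9 9]
Step 6: flows [3->0,4->0,3->1,4->2] -> levels [9 8 8 7 7]
  -> period-2 cycle: step 6 state = step 4 state; never stabilizes
  -> state at step 30: (30-4) mod 2 = 0, same as step 4 -> [9 8 8 7 7]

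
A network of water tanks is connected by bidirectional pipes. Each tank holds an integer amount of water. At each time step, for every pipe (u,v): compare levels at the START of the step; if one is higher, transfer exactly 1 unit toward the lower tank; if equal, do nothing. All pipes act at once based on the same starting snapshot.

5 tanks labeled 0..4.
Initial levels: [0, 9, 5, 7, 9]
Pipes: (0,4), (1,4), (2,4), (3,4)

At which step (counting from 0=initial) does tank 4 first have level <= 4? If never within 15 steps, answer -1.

Answer: 5

Derivation:
Step 1: flows [4->0,1=4,4->2,4->3] -> levels [1 9 6 8 6]
Step 2: flows [4->0,1->4,2=4,3->4] -> levels [2 8 6 7 7]
Step 3: flows [4->0,1->4,4->2,3=4] -> levels [3 7 7 7 6]
Step 4: flows [4->0,1->4,2->4,3->4] -> levels [4 6 6 6 8]
Step 5: flows [4->0,4->1,4->2,4->3] -> levels [5 7 7 7 4]
Tank 4 first reaches <=4 at step 5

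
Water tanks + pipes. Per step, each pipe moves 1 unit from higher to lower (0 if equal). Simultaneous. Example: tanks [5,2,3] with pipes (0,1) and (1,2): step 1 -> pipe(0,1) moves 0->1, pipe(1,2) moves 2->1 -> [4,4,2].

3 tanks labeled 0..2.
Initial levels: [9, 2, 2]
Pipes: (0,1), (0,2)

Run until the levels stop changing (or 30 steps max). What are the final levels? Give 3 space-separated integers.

Step 1: flows [0->1,0->2] -> levels [7 3 3]
Step 2: flows [0->1,0->2] -> levels [5 4 4]
Step 3: flows [0->1,0->2] -> levels [3 5 5]
Step 4: flows [1->0,2->0] -> levels [5 4 4]
  -> period-2 cycle: step 4 state = step 2 state; never stabilizes
  -> state at step 30: (30-2) mod 2 = 0, same as step 2 -> [5 4 4]

Answer: 5 4 4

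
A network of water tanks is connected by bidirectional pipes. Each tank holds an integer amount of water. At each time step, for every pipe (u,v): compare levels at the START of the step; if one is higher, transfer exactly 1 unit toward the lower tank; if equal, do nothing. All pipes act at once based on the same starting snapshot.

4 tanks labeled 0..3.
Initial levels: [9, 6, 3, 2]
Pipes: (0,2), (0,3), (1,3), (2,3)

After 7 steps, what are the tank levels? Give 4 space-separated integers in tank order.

Answer: 5 5 5 5

Derivation:
Step 1: flows [0->2,0->3,1->3,2->3] -> levels [7 5 3 5]
Step 2: flows [0->2,0->3,1=3,3->2] -> levels [5 5 5 5]
Step 3: flows [0=2,0=3,1=3,2=3] -> levels [5 5 5 5]
  -> stable; steps 4..7 unchanged -> [5 5 5 5]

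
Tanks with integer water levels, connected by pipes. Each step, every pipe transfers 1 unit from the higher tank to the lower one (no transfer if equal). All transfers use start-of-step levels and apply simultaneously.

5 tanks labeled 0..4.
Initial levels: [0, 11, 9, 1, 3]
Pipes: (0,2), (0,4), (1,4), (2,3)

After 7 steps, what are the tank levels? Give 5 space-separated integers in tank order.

Step 1: flows [2->0,4->0,1->4,2->3] -> levels [2 10 7 2 3]
Step 2: flows [2->0,4->0,1->4,2->3] -> levels [4 9 5 3 3]
Step 3: flows [2->0,0->4,1->4,2->3] -> levels [4 8 3 4 5]
Step 4: flows [0->2,4->0,1->4,3->2] -> levels [4 7 5 3 5]
Step 5: flows [2->0,4->0,1->4,2->3] -> levels [6 6 3 4 5]
Step 6: flows [0->2,0->4,1->4,3->2] -> levels [4 5 5 3 7]
Step 7: flows [2->0,4->0,4->1,2->3] -> levels [6 6 3 4 5]

Answer: 6 6 3 4 5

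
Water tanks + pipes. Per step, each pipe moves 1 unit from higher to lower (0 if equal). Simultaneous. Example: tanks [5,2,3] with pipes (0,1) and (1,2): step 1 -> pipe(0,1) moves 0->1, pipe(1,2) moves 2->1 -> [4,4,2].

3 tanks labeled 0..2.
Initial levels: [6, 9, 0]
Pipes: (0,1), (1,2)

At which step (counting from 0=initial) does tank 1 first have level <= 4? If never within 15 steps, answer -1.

Answer: -1

Derivation:
Step 1: flows [1->0,1->2] -> levels [7 7 1]
Step 2: flows [0=1,1->2] -> levels [7 6 2]
Step 3: flows [0->1,1->2] -> levels [6 6 3]
Step 4: flows [0=1,1->2] -> levels [6 5 4]
Step 5: flows [0->1,1->2] -> levels [5 5 5]
Step 6: flows [0=1,1=2] -> levels [5 5 5]
  -> stable; tank 1 stays at 5 > 4
Tank 1 never reaches <=4 within 15 steps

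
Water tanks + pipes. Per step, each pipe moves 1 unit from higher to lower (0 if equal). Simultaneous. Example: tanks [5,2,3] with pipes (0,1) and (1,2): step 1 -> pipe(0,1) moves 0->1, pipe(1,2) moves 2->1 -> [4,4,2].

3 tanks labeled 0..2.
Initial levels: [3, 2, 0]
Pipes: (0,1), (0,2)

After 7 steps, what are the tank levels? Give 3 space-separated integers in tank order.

Step 1: flows [0->1,0->2] -> levels [1 3 1]
Step 2: flows [1->0,0=2] -> levels [2 2 1]
Step 3: flows [0=1,0->2] -> levels [1 2 2]
Step 4: flows [1->0,2->0] -> levels [3 1 1]
Step 5: flows [0->1,0->2] -> levels [1 2 2]
  -> period-2 cycle: step 5 state = step 3 state
  -> state at step 7: (7-3) mod 2 = 0, same as step 3 -> [1 2 2]

Answer: 1 2 2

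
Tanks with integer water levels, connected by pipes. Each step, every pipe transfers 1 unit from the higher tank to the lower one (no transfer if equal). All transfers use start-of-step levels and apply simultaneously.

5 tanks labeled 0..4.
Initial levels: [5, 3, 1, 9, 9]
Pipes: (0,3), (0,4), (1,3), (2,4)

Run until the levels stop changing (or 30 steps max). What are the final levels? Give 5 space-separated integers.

Step 1: flows [3->0,4->0,3->1,4->2] -> levels [7 4 2 7 7]
Step 2: flows [0=3,0=4,3->1,4->2] -> levels [7 5 3 6 6]
Step 3: flows [0->3,0->4,3->1,4->2] -> levels [5 6 4 6 6]
Step 4: flows [3->0,4->0,1=3,4->2] -> levels [7 6 5 5 4]
Step 5: flows [0->3,0->4,1->3,2->4] -> levels [5 5 4 7 6]
Step 6: flows [3->0,4->0,3->1,4->2] -> levels [7 6 5 5 4]
  -> period-2 cycle: step 6 state = step 4 state; never stabilizes
  -> state at step 30: (30-4) mod 2 = 0, same as step 4 -> [7 6 5 5 4]

Answer: 7 6 5 5 4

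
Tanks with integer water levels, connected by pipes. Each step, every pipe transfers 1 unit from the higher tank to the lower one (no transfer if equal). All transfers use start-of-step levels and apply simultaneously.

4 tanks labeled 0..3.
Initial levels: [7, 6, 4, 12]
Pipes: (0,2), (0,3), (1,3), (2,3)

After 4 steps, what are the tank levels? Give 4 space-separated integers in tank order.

Answer: 7 8 8 6

Derivation:
Step 1: flows [0->2,3->0,3->1,3->2] -> levels [7 7 6 9]
Step 2: flows [0->2,3->0,3->1,3->2] -> levels [7 8 8 6]
Step 3: flows [2->0,0->3,1->3,2->3] -> levels [7 7 6 9]
  -> period-2 cycle: step 3 state = step 1 state
  -> state at step 4: (4-1) mod 2 = 1, same as step 2 -> [7 8 8 6]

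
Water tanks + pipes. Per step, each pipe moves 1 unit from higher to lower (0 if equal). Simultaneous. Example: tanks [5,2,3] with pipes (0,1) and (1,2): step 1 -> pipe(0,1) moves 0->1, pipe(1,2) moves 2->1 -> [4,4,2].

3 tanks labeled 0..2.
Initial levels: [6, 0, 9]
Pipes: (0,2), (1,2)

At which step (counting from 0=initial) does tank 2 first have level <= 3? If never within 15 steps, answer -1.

Answer: -1

Derivation:
Step 1: flows [2->0,2->1] -> levels [7 1 7]
Step 2: flows [0=2,2->1] -> levels [7 2 6]
Step 3: flows [0->2,2->1] -> levels [6 3 6]
Step 4: flows [0=2,2->1] -> levels [6 4 5]
Step 5: flows [0->2,2->1] -> levels [5 5 5]
Step 6: flows [0=2,1=2] -> levels [5 5 5]
  -> stable; tank 2 stays at 5 > 3
Tank 2 never reaches <=3 within 15 steps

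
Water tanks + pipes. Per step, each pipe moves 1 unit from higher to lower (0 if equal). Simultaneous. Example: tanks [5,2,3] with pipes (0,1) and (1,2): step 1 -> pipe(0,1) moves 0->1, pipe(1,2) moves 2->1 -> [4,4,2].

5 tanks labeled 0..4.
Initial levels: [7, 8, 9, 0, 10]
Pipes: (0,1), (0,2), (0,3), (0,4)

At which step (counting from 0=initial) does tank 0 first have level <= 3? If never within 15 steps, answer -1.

Answer: -1

Derivation:
Step 1: flows [1->0,2->0,0->3,4->0] -> levels [9 7 8 1 9]
Step 2: flows [0->1,0->2,0->3,0=4] -> levels [6 8 9 2 9]
Step 3: flows [1->0,2->0,0->3,4->0] -> levels [8 7 8 3 8]
Step 4: flows [0->1,0=2,0->3,0=4] -> levels [6 8 8 4 8]
Step 5: flows [1->0,2->0,0->3,4->0] -> levels [8 7 7 5 7]
Step 6: flows [0->1,0->2,0->3,0->4] -> levels [4 8 8 6 8]
Step 7: flows [1->0,2->0,3->0,4->0] -> levels [8 7 7 5 7]
  -> period-2 cycle (repeats step 5); tank 0 never drops to <=3
Tank 0 never reaches <=3 within 15 steps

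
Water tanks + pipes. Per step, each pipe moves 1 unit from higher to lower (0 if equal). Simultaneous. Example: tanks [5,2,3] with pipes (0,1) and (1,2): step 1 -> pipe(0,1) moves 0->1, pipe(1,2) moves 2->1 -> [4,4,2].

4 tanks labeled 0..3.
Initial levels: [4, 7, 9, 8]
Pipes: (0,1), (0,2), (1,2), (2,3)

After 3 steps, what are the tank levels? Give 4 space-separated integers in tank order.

Answer: 7 7 6 8

Derivation:
Step 1: flows [1->0,2->0,2->1,2->3] -> levels [6 7 6 9]
Step 2: flows [1->0,0=2,1->2,3->2] -> levels [7 5 8 8]
Step 3: flows [0->1,2->0,2->1,2=3] -> levels [7 7 6 8]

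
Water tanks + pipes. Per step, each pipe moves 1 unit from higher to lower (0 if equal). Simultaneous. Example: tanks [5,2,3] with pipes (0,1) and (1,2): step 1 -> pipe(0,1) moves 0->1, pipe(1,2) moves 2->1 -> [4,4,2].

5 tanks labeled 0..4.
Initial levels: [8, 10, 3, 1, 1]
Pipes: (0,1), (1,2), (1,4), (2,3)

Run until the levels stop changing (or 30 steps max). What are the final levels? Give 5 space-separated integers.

Answer: 6 3 5 4 5

Derivation:
Step 1: flows [1->0,1->2,1->4,2->3] -> levels [9 7 3 2 2]
Step 2: flows [0->1,1->2,1->4,2->3] -> levels [8 6 3 3 3]
Step 3: flows [0->1,1->2,1->4,2=3] -> levels [7 5 4 3 4]
Step 4: flows [0->1,1->2,1->4,2->3] -> levels [6 4 4 4 5]
Step 5: flows [0->1,1=2,4->1,2=3] -> levels [5 6 4 4 4]
Step 6: flows [1->0,1->2,1->4,2=3] -> levels [6 3 5 4 5]
Step 7: flows [0->1,2->1,4->1,2->3] -> levels [5 6 3 5 4]
Step 8: flows [1->0,1->2,1->4,3->2] -> levels [6 3 5 4 5]
  -> period-2 cycle: step 8 state = step 6 state; never stabilizes
  -> state at step 30: (30-6) mod 2 = 0, same as step 6 -> [6 3 5 4 5]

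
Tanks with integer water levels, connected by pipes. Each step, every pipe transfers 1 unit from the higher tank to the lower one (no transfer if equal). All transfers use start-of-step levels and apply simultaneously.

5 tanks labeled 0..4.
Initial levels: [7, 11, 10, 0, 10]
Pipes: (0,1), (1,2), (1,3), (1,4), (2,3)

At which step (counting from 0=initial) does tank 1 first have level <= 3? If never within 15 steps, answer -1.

Step 1: flows [1->0,1->2,1->3,1->4,2->3] -> levels [8 7 10 2 11]
Step 2: flows [0->1,2->1,1->3,4->1,2->3] -> levels [7 9 8 4 10]
Step 3: flows [1->0,1->2,1->3,4->1,2->3] -> levels [8 7 8 6 9]
Step 4: flows [0->1,2->1,1->3,4->1,2->3] -> levels [7 9 6 8 8]
Step 5: flows [1->0,1->2,1->3,1->4,3->2] -> levels [8 5 8 8 9]
Step 6: flows [0->1,2->1,3->1,4->1,2=3] -> levels [7 9 7 7 8]
Step 7: flows [1->0,1->2,1->3,1->4,2=3] -> levels [8 5 8 8 9]
  -> period-2 cycle (repeats step 5); tank 1 never drops to <=3
Tank 1 never reaches <=3 within 15 steps

Answer: -1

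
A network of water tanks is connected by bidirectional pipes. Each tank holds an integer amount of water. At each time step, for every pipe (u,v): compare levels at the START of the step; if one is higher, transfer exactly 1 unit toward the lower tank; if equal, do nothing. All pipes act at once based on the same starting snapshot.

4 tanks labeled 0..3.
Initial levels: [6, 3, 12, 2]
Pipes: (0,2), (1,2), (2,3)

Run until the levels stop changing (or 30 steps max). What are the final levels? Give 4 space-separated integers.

Step 1: flows [2->0,2->1,2->3] -> levels [7 4 9 3]
Step 2: flows [2->0,2->1,2->3] -> levels [8 5 6 4]
Step 3: flows [0->2,2->1,2->3] -> levels [7 6 5 5]
Step 4: flows [0->2,1->2,2=3] -> levels [6 5 7 5]
Step 5: flows [2->0,2->1,2->3] -> levels [7 6 4 6]
Step 6: flows [0->2,1->2,3->2] -> levels [6 5 7 5]
  -> period-2 cycle: step 6 state = step 4 state; never stabilizes
  -> state at step 30: (30-4) mod 2 = 0, same as step 4 -> [6 5 7 5]

Answer: 6 5 7 5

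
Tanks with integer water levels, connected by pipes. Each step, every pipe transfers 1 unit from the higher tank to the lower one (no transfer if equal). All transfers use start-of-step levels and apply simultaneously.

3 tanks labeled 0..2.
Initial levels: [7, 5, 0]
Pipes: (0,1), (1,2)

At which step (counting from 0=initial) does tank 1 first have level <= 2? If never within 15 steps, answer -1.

Answer: -1

Derivation:
Step 1: flows [0->1,1->2] -> levels [6 5 1]
Step 2: flows [0->1,1->2] -> levels [5 5 2]
Step 3: flows [0=1,1->2] -> levels [5 4 3]
Step 4: flows [0->1,1->2] -> levels [4 4 4]
Step 5: flows [0=1,1=2] -> levels [4 4 4]
  -> stable; tank 1 stays at 4 > 2
Tank 1 never reaches <=2 within 15 steps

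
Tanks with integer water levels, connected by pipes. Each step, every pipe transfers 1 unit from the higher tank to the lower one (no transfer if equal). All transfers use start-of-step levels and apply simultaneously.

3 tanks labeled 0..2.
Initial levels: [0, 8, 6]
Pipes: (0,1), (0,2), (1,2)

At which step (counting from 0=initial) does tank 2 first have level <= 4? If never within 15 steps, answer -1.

Step 1: flows [1->0,2->0,1->2] -> levels [2 6 6]
Step 2: flows [1->0,2->0,1=2] -> levels [4 5 5]
Step 3: flows [1->0,2->0,1=2] -> levels [6 4 4]
Tank 2 first reaches <=4 at step 3

Answer: 3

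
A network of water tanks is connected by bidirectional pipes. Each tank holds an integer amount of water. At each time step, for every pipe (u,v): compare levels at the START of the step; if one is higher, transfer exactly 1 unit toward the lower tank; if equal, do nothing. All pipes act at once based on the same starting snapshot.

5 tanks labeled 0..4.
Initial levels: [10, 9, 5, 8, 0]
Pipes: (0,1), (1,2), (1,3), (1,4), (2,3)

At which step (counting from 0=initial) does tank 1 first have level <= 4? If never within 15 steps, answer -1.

Answer: 5

Derivation:
Step 1: flows [0->1,1->2,1->3,1->4,3->2] -> levels [9 7 7 8 1]
Step 2: flows [0->1,1=2,3->1,1->4,3->2] -> levels [8 8 8 6 2]
Step 3: flows [0=1,1=2,1->3,1->4,2->3] -> levels [8 6 7 8 3]
Step 4: flows [0->1,2->1,3->1,1->4,3->2] -> levels [7 8 7 6 4]
Step 5: flows [1->0,1->2,1->3,1->4,2->3] -> levels [8 4 7 8 5]
Tank 1 first reaches <=4 at step 5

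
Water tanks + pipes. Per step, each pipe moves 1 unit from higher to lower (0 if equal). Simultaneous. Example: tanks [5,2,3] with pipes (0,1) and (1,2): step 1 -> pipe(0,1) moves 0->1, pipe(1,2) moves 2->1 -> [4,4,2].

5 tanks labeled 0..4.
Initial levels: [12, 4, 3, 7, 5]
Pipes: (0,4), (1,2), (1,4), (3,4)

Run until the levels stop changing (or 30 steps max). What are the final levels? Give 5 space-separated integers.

Answer: 7 7 5 7 5

Derivation:
Step 1: flows [0->4,1->2,4->1,3->4] -> levels [11 4 4 6 6]
Step 2: flows [0->4,1=2,4->1,3=4] -> levels [10 5 4 6 6]
Step 3: flows [0->4,1->2,4->1,3=4] -> levels [9 5 5 6 6]
Step 4: flows [0->4,1=2,4->1,3=4] -> levels [8 6 5 6 6]
Step 5: flows [0->4,1->2,1=4,3=4] -> levels [7 5 6 6 7]
Step 6: flows [0=4,2->1,4->1,4->3] -> levels [7 7 5 7 5]
Step 7: flows [0->4,1->2,1->4,3->4] -> levels [6 5 6 6 8]
Step 8: flows [4->0,2->1,4->1,4->3] -> levels [7 7 5 7 5]
  -> period-2 cycle: step 8 state = step 6 state; never stabilizes
  -> state at step 30: (30-6) mod 2 = 0, same as step 6 -> [7 7 5 7 5]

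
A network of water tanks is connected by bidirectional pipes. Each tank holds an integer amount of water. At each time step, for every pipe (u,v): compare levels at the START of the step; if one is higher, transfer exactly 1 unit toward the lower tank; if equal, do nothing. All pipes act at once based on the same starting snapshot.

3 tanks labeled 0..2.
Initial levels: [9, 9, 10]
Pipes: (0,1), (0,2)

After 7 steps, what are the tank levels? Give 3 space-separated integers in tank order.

Answer: 10 9 9

Derivation:
Step 1: flows [0=1,2->0] -> levels [10 9 9]
Step 2: flows [0->1,0->2] -> levels [8 10 10]
Step 3: flows [1->0,2->0] -> levels [10 9 9]
  -> period-2 cycle: step 3 state = step 1 state
  -> state at step 7: (7-1) mod 2 = 0, same as step 1 -> [10 9 9]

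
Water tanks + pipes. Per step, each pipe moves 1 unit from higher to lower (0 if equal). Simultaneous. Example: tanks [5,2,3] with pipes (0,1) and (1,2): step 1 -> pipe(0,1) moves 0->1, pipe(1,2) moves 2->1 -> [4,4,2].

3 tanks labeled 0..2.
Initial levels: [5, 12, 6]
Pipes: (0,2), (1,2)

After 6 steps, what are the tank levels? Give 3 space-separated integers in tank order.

Answer: 7 7 9

Derivation:
Step 1: flows [2->0,1->2] -> levels [6 11 6]
Step 2: flows [0=2,1->2] -> levels [6 10 7]
Step 3: flows [2->0,1->2] -> levels [7 9 7]
Step 4: flows [0=2,1->2] -> levels [7 8 8]
Step 5: flows [2->0,1=2] -> levels [8 8 7]
Step 6: flows [0->2,1->2] -> levels [7 7 9]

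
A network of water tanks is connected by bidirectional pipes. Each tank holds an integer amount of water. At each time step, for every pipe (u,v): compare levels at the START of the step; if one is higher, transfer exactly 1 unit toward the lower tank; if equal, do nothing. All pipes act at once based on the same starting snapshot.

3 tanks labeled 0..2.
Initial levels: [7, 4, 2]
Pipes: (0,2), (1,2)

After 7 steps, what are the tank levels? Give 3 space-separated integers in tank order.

Answer: 4 4 5

Derivation:
Step 1: flows [0->2,1->2] -> levels [6 3 4]
Step 2: flows [0->2,2->1] -> levels [5 4 4]
Step 3: flows [0->2,1=2] -> levels [4 4 5]
Step 4: flows [2->0,2->1] -> levels [5 5 3]
Step 5: flows [0->2,1->2] -> levels [4 4 5]
  -> period-2 cycle: step 5 state = step 3 state
  -> state at step 7: (7-3) mod 2 = 0, same as step 3 -> [4 4 5]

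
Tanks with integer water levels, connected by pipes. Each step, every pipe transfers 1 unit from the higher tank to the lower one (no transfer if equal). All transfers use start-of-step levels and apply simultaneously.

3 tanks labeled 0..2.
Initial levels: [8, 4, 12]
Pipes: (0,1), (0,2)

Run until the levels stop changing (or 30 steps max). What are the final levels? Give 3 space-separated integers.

Answer: 8 8 8

Derivation:
Step 1: flows [0->1,2->0] -> levels [8 5 11]
Step 2: flows [0->1,2->0] -> levels [8 6 10]
Step 3: flows [0->1,2->0] -> levels [8 7 9]
Step 4: flows [0->1,2->0] -> levels [8 8 8]
Step 5: flows [0=1,0=2] -> levels [8 8 8]
  -> stable (no change)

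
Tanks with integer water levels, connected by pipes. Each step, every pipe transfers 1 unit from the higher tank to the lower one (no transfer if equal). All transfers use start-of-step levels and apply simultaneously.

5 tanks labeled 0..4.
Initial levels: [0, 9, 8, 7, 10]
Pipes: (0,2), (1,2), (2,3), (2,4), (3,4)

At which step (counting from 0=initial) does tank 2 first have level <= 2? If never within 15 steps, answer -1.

Step 1: flows [2->0,1->2,2->3,4->2,4->3] -> levels [1 8 8 9 8]
Step 2: flows [2->0,1=2,3->2,2=4,3->4] -> levels [2 8 8 7 9]
Step 3: flows [2->0,1=2,2->3,4->2,4->3] -> levels [3 8 7 9 7]
Step 4: flows [2->0,1->2,3->2,2=4,3->4] -> levels [4 7 8 7 8]
Step 5: flows [2->0,2->1,2->3,2=4,4->3] -> levels [5 8 5 9 7]
Step 6: flows [0=2,1->2,3->2,4->2,3->4] -> levels [5 7 8 7 7]
Step 7: flows [2->0,2->1,2->3,2->4,3=4] -> levels [6 8 4 8 8]
Step 8: flows [0->2,1->2,3->2,4->2,3=4] -> levels [5 7 8 7 7]
  -> period-2 cycle (repeats step 6); tank 2 never drops to <=2
Tank 2 never reaches <=2 within 15 steps

Answer: -1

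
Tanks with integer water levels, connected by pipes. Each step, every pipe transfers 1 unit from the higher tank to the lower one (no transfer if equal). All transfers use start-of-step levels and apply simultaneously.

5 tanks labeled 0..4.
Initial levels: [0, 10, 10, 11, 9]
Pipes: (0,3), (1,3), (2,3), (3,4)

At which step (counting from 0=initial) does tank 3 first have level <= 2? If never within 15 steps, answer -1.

Step 1: flows [3->0,3->1,3->2,3->4] -> levels [1 11 11 7 10]
Step 2: flows [3->0,1->3,2->3,4->3] -> levels [2 10 10 9 9]
Step 3: flows [3->0,1->3,2->3,3=4] -> levels [3 9 9 10 9]
Step 4: flows [3->0,3->1,3->2,3->4] -> levels [4 10 10 6 10]
Step 5: flows [3->0,1->3,2->3,4->3] -> levels [5 9 9 8 9]
Step 6: flows [3->0,1->3,2->3,4->3] -> levels [6 8 8 10 8]
Step 7: flows [3->0,3->1,3->2,3->4] -> levels [7 9 9 6 9]
Step 8: flows [0->3,1->3,2->3,4->3] -> levels [6 8 8 10 8]
  -> period-2 cycle (repeats step 6); tank 3 never drops to <=2
Tank 3 never reaches <=2 within 15 steps

Answer: -1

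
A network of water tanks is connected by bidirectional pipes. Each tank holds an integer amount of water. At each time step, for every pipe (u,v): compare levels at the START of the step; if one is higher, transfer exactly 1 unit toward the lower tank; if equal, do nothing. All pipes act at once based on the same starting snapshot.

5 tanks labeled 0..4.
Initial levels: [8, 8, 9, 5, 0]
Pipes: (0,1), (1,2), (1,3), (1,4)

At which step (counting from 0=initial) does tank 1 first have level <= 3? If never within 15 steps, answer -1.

Answer: -1

Derivation:
Step 1: flows [0=1,2->1,1->3,1->4] -> levels [8 7 8 6 1]
Step 2: flows [0->1,2->1,1->3,1->4] -> levels [7 7 7 7 2]
Step 3: flows [0=1,1=2,1=3,1->4] -> levels [7 6 7 7 3]
Step 4: flows [0->1,2->1,3->1,1->4] -> levels [6 8 6 6 4]
Step 5: flows [1->0,1->2,1->3,1->4] -> levels [7 4 7 7 5]
Step 6: flows [0->1,2->1,3->1,4->1] -> levels [6 8 6 6 4]
  -> period-2 cycle (repeats step 4); tank 1 never drops to <=3
Tank 1 never reaches <=3 within 15 steps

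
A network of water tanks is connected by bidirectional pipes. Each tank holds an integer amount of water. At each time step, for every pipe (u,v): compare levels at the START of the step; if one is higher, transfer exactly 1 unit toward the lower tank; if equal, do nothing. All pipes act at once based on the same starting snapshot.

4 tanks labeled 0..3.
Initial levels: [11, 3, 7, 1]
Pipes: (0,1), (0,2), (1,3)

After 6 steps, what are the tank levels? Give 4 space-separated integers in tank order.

Answer: 6 5 6 5

Derivation:
Step 1: flows [0->1,0->2,1->3] -> levels [9 3 8 2]
Step 2: flows [0->1,0->2,1->3] -> levels [7 3 9 3]
Step 3: flows [0->1,2->0,1=3] -> levels [7 4 8 3]
Step 4: flows [0->1,2->0,1->3] -> levels [7 4 7 4]
Step 5: flows [0->1,0=2,1=3] -> levels [6 5 7 4]
Step 6: flows [0->1,2->0,1->3] -> levels [6 5 6 5]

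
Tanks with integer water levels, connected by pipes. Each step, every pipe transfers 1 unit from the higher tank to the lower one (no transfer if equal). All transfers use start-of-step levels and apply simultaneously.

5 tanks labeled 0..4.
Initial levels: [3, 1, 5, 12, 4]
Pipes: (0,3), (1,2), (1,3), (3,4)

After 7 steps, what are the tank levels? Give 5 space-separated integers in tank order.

Step 1: flows [3->0,2->1,3->1,3->4] -> levels [4 3 4 9 5]
Step 2: flows [3->0,2->1,3->1,3->4] -> levels [5 5 3 6 6]
Step 3: flows [3->0,1->2,3->1,3=4] -> levels [6 5 4 4 6]
Step 4: flows [0->3,1->2,1->3,4->3] -> levels [5 3 5 7 5]
Step 5: flows [3->0,2->1,3->1,3->4] -> levels [6 5 4 4 6]
  -> period-2 cycle: step 5 state = step 3 state
  -> state at step 7: (7-3) mod 2 = 0, same as step 3 -> [6 5 4 4 6]

Answer: 6 5 4 4 6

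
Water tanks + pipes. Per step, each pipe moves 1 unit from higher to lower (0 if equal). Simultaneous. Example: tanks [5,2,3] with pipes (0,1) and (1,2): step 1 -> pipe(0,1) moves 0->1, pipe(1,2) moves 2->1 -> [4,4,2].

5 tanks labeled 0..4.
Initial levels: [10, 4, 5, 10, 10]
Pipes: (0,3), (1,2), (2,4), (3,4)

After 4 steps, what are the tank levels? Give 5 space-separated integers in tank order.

Step 1: flows [0=3,2->1,4->2,3=4] -> levels [10 5 5 10 9]
Step 2: flows [0=3,1=2,4->2,3->4] -> levels [10 5 6 9 9]
Step 3: flows [0->3,2->1,4->2,3=4] -> levels [9 6 6 10 8]
Step 4: flows [3->0,1=2,4->2,3->4] -> levels [10 6 7 8 8]

Answer: 10 6 7 8 8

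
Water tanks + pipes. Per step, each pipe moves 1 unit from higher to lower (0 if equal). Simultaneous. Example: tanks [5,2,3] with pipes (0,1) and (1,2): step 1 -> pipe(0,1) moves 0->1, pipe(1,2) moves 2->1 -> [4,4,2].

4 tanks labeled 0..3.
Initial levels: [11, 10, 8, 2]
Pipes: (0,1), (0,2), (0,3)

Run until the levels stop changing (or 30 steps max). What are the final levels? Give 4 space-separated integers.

Step 1: flows [0->1,0->2,0->3] -> levels [8 11 9 3]
Step 2: flows [1->0,2->0,0->3] -> levels [9 10 8 4]
Step 3: flows [1->0,0->2,0->3] -> levels [8 9 9 5]
Step 4: flows [1->0,2->0,0->3] -> levels [9 8 8 6]
Step 5: flows [0->1,0->2,0->3] -> levels [6 9 9 7]
Step 6: flows [1->0,2->0,3->0] -> levels [9 8 8 6]
  -> period-2 cycle: step 6 state = step 4 state; never stabilizes
  -> state at step 30: (30-4) mod 2 = 0, same as step 4 -> [9 8 8 6]

Answer: 9 8 8 6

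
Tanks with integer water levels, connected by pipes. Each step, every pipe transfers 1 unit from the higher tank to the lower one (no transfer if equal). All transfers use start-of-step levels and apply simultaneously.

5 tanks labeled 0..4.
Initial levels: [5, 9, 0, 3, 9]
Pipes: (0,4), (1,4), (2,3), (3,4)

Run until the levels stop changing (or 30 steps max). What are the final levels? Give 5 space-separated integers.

Answer: 6 6 4 6 4

Derivation:
Step 1: flows [4->0,1=4,3->2,4->3] -> levels [6 9 1 3 7]
Step 2: flows [4->0,1->4,3->2,4->3] -> levels [7 8 2 3 6]
Step 3: flows [0->4,1->4,3->2,4->3] -> levels [6 7 3 3 7]
Step 4: flows [4->0,1=4,2=3,4->3] -> levels [7 7 3 4 5]
Step 5: flows [0->4,1->4,3->2,4->3] -> levels [6 6 4 4 6]
Step 6: flows [0=4,1=4,2=3,4->3] -> levels [6 6 4 5 5]
Step 7: flows [0->4,1->4,3->2,3=4] -> levels [5 5 5 4 7]
Step 8: flows [4->0,4->1,2->3,4->3] -> levels [6 6 4 6 4]
Step 9: flows [0->4,1->4,3->2,3->4] -> levels [5 5 5 4 7]
  -> period-2 cycle: step 9 state = step 7 state; never stabilizes
  -> state at step 30: (30-7) mod 2 = 1, same as step 8 -> [6 6 4 6 4]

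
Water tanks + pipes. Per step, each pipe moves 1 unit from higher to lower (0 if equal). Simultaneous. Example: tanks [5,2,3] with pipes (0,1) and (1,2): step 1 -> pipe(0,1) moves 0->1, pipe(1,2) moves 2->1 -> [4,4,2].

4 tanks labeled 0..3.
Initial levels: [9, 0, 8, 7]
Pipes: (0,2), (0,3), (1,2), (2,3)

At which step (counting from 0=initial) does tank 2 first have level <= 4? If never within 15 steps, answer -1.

Answer: -1

Derivation:
Step 1: flows [0->2,0->3,2->1,2->3] -> levels [7 1 7 9]
Step 2: flows [0=2,3->0,2->1,3->2] -> levels [8 2 7 7]
Step 3: flows [0->2,0->3,2->1,2=3] -> levels [6 3 7 8]
Step 4: flows [2->0,3->0,2->1,3->2] -> levels [8 4 6 6]
Step 5: flows [0->2,0->3,2->1,2=3] -> levels [6 5 6 7]
Step 6: flows [0=2,3->0,2->1,3->2] -> levels [7 6 6 5]
Step 7: flows [0->2,0->3,1=2,2->3] -> levels [5 6 6 7]
Step 8: flows [2->0,3->0,1=2,3->2] -> levels [7 6 6 5]
  -> period-2 cycle (repeats step 6); tank 2 never drops to <=4
Tank 2 never reaches <=4 within 15 steps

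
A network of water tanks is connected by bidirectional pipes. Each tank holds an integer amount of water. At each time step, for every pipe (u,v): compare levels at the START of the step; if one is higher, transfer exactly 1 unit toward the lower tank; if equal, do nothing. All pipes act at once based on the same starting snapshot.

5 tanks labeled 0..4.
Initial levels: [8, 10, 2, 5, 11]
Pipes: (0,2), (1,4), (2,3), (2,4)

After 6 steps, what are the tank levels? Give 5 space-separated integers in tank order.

Answer: 6 8 9 6 7

Derivation:
Step 1: flows [0->2,4->1,3->2,4->2] -> levels [7 11 5 4 9]
Step 2: flows [0->2,1->4,2->3,4->2] -> levels [6 10 6 5 9]
Step 3: flows [0=2,1->4,2->3,4->2] -> levels [6 9 6 6 9]
Step 4: flows [0=2,1=4,2=3,4->2] -> levels [6 9 7 6 8]
Step 5: flows [2->0,1->4,2->3,4->2] -> levels [7 8 6 7 8]
Step 6: flows [0->2,1=4,3->2,4->2] -> levels [6 8 9 6 7]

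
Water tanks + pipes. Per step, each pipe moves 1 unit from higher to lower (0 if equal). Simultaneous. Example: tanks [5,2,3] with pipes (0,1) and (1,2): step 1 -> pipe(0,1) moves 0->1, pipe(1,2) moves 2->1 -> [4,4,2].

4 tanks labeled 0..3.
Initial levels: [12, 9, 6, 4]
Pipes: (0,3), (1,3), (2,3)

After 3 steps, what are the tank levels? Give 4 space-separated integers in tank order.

Answer: 9 8 7 7

Derivation:
Step 1: flows [0->3,1->3,2->3] -> levels [11 8 5 7]
Step 2: flows [0->3,1->3,3->2] -> levels [10 7 6 8]
Step 3: flows [0->3,3->1,3->2] -> levels [9 8 7 7]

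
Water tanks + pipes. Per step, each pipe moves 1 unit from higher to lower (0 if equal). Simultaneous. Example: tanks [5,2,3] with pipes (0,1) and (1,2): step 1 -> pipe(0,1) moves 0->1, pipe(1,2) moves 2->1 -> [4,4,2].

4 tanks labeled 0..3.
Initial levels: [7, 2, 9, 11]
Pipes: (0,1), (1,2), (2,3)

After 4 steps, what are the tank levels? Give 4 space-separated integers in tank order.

Answer: 6 7 8 8

Derivation:
Step 1: flows [0->1,2->1,3->2] -> levels [6 4 9 10]
Step 2: flows [0->1,2->1,3->2] -> levels [5 6 9 9]
Step 3: flows [1->0,2->1,2=3] -> levels [6 6 8 9]
Step 4: flows [0=1,2->1,3->2] -> levels [6 7 8 8]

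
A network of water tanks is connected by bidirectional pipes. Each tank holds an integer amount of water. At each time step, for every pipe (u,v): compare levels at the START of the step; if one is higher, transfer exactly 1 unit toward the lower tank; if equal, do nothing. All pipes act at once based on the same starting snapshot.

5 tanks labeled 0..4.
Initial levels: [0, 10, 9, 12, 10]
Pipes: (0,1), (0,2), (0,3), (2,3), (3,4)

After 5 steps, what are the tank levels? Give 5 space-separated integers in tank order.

Answer: 9 7 9 7 9

Derivation:
Step 1: flows [1->0,2->0,3->0,3->2,3->4] -> levels [3 9 9 9 11]
Step 2: flows [1->0,2->0,3->0,2=3,4->3] -> levels [6 8 8 9 10]
Step 3: flows [1->0,2->0,3->0,3->2,4->3] -> levels [9 7 8 8 9]
Step 4: flows [0->1,0->2,0->3,2=3,4->3] -> levels [6 8 9 10 8]
Step 5: flows [1->0,2->0,3->0,3->2,3->4] -> levels [9 7 9 7 9]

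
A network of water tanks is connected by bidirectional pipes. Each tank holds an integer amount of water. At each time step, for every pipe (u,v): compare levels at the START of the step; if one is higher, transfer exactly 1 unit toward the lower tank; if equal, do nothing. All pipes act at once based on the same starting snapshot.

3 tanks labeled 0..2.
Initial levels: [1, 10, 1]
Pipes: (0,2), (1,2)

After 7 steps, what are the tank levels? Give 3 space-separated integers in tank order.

Step 1: flows [0=2,1->2] -> levels [1 9 2]
Step 2: flows [2->0,1->2] -> levels [2 8 2]
Step 3: flows [0=2,1->2] -> levels [2 7 3]
Step 4: flows [2->0,1->2] -> levels [3 6 3]
Step 5: flows [0=2,1->2] -> levels [3 5 4]
Step 6: flows [2->0,1->2] -> levels [4 4 4]
Step 7: flows [0=2,1=2] -> levels [4 4 4]

Answer: 4 4 4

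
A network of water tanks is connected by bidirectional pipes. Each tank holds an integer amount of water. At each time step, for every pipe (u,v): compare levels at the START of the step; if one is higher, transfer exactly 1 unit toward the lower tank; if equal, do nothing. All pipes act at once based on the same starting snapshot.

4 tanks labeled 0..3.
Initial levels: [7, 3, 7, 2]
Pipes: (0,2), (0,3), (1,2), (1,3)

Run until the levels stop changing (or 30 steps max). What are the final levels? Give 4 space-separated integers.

Answer: 6 6 3 4

Derivation:
Step 1: flows [0=2,0->3,2->1,1->3] -> levels [6 3 6 4]
Step 2: flows [0=2,0->3,2->1,3->1] -> levels [5 5 5 4]
Step 3: flows [0=2,0->3,1=2,1->3] -> levels [4 4 5 6]
Step 4: flows [2->0,3->0,2->1,3->1] -> levels [6 6 3 4]
Step 5: flows [0->2,0->3,1->2,1->3] -> levels [4 4 5 6]
  -> period-2 cycle: step 5 state = step 3 state; never stabilizes
  -> state at step 30: (30-3) mod 2 = 1, same as step 4 -> [6 6 3 4]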